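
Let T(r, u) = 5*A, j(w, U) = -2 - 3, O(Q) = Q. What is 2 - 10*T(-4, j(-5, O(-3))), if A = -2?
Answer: 102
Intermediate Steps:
j(w, U) = -5
T(r, u) = -10 (T(r, u) = 5*(-2) = -10)
2 - 10*T(-4, j(-5, O(-3))) = 2 - 10*(-10) = 2 + 100 = 102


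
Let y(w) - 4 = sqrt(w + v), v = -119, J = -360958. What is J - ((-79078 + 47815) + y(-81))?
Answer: -329699 - 10*I*sqrt(2) ≈ -3.297e+5 - 14.142*I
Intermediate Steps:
y(w) = 4 + sqrt(-119 + w) (y(w) = 4 + sqrt(w - 119) = 4 + sqrt(-119 + w))
J - ((-79078 + 47815) + y(-81)) = -360958 - ((-79078 + 47815) + (4 + sqrt(-119 - 81))) = -360958 - (-31263 + (4 + sqrt(-200))) = -360958 - (-31263 + (4 + 10*I*sqrt(2))) = -360958 - (-31259 + 10*I*sqrt(2)) = -360958 + (31259 - 10*I*sqrt(2)) = -329699 - 10*I*sqrt(2)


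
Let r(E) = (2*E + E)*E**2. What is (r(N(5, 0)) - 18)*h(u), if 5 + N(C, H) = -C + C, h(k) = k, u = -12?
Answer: 4716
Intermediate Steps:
N(C, H) = -5 (N(C, H) = -5 + (-C + C) = -5 + 0 = -5)
r(E) = 3*E**3 (r(E) = (3*E)*E**2 = 3*E**3)
(r(N(5, 0)) - 18)*h(u) = (3*(-5)**3 - 18)*(-12) = (3*(-125) - 18)*(-12) = (-375 - 18)*(-12) = -393*(-12) = 4716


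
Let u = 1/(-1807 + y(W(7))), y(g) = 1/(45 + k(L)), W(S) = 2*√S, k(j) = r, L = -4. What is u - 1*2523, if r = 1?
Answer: -209714329/83121 ≈ -2523.0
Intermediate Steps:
k(j) = 1
y(g) = 1/46 (y(g) = 1/(45 + 1) = 1/46)
u = -46/83121 (u = 1/(-1807 + 1/46) = 1/(-83121/46) = -46/83121 ≈ -0.00055341)
u - 1*2523 = -46/83121 - 1*2523 = -46/83121 - 2523 = -209714329/83121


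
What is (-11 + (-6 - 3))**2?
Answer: 400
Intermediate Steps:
(-11 + (-6 - 3))**2 = (-11 - 9)**2 = (-20)**2 = 400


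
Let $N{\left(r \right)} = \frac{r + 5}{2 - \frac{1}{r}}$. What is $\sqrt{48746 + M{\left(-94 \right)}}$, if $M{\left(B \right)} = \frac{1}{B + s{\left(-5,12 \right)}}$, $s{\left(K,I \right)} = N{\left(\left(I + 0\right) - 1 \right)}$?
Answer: $\frac{\sqrt{157586226026}}{1798} \approx 220.78$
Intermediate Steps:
$N{\left(r \right)} = \frac{5 + r}{2 - \frac{1}{r}}$
$s{\left(K,I \right)} = \frac{\left(-1 + I\right) \left(4 + I\right)}{-3 + 2 I}$ ($s{\left(K,I \right)} = \frac{\left(\left(I + 0\right) - 1\right) \left(5 + \left(\left(I + 0\right) - 1\right)\right)}{-1 + 2 \left(\left(I + 0\right) - 1\right)} = \frac{\left(I - 1\right) \left(5 + \left(I - 1\right)\right)}{-1 + 2 \left(I - 1\right)} = \frac{\left(-1 + I\right) \left(5 + \left(-1 + I\right)\right)}{-1 + 2 \left(-1 + I\right)} = \frac{\left(-1 + I\right) \left(4 + I\right)}{-1 + \left(-2 + 2 I\right)} = \frac{\left(-1 + I\right) \left(4 + I\right)}{-3 + 2 I}$)
$M{\left(B \right)} = \frac{1}{\frac{176}{21} + B}$ ($M{\left(B \right)} = \frac{1}{B + \frac{\left(-1 + 12\right) \left(4 + 12\right)}{-3 + 2 \cdot 12}} = \frac{1}{B + \frac{1}{-3 + 24} \cdot 11 \cdot 16} = \frac{1}{B + \frac{1}{21} \cdot 11 \cdot 16} = \frac{1}{B + \frac{176}{21}} = \frac{1}{\frac{176}{21} + B}$)
$\sqrt{48746 + M{\left(-94 \right)}} = \sqrt{48746 + \frac{21}{176 + 21 \left(-94\right)}} = \sqrt{48746 + \frac{21}{176 - 1974}} = \sqrt{48746 + \frac{21}{-1798}} = \sqrt{48746 + 21 \left(- \frac{1}{1798}\right)} = \sqrt{48746 - \frac{21}{1798}} = \sqrt{\frac{87645287}{1798}} = \frac{\sqrt{157586226026}}{1798}$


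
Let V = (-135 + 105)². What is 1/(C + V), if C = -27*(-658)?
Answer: 1/18666 ≈ 5.3573e-5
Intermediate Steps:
V = 900 (V = (-30)² = 900)
C = 17766
1/(C + V) = 1/(17766 + 900) = 1/18666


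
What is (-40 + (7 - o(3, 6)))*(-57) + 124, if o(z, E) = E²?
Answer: 4057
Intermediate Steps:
(-40 + (7 - o(3, 6)))*(-57) + 124 = (-40 + (7 - 1*6²))*(-57) + 124 = (-40 + (7 - 1*36))*(-57) + 124 = (-40 + (7 - 36))*(-57) + 124 = (-40 - 29)*(-57) + 124 = -69*(-57) + 124 = 3933 + 124 = 4057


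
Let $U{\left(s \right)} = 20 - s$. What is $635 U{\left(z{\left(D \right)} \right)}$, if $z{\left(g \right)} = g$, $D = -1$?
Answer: $13335$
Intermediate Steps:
$635 U{\left(z{\left(D \right)} \right)} = 635 \left(20 - -1\right) = 635 \left(20 + 1\right) = 635 \cdot 21 = 13335$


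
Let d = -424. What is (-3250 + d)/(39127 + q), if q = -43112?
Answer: 3674/3985 ≈ 0.92196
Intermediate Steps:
(-3250 + d)/(39127 + q) = (-3250 - 424)/(39127 - 43112) = -3674/(-3985) = -3674*(-1/3985) = 3674/3985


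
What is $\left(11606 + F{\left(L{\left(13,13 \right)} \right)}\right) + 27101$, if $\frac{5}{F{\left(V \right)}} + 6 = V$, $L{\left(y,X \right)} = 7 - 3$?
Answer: $\frac{77409}{2} \approx 38705.0$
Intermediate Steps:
$L{\left(y,X \right)} = 4$ ($L{\left(y,X \right)} = 7 - 3 = 4$)
$F{\left(V \right)} = \frac{5}{-6 + V}$
$\left(11606 + F{\left(L{\left(13,13 \right)} \right)}\right) + 27101 = \left(11606 + \frac{5}{-6 + 4}\right) + 27101 = \left(11606 + \frac{5}{-2}\right) + 27101 = \left(11606 + 5 \left(- \frac{1}{2}\right)\right) + 27101 = \left(11606 - \frac{5}{2}\right) + 27101 = \frac{23207}{2} + 27101 = \frac{77409}{2}$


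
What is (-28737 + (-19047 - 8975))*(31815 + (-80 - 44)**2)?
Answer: -2678513969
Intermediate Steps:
(-28737 + (-19047 - 8975))*(31815 + (-80 - 44)**2) = (-28737 - 28022)*(31815 + (-124)**2) = -56759*(31815 + 15376) = -56759*47191 = -2678513969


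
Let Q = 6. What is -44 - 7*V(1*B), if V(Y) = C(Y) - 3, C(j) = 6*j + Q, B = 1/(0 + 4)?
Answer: -151/2 ≈ -75.500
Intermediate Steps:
B = ¼ (B = 1/4 = ¼ ≈ 0.25000)
C(j) = 6 + 6*j (C(j) = 6*j + 6 = 6 + 6*j)
V(Y) = 3 + 6*Y (V(Y) = (6 + 6*Y) - 3 = 3 + 6*Y)
-44 - 7*V(1*B) = -44 - 7*(3 + 6*(1*(¼))) = -44 - 7*(3 + 6*(¼)) = -44 - 7*(3 + 3/2) = -44 - 7*9/2 = -44 - 63/2 = -151/2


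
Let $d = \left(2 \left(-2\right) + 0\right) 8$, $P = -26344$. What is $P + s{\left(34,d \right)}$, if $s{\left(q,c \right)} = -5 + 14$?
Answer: $-26335$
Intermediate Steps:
$d = -32$ ($d = \left(-4 + 0\right) 8 = \left(-4\right) 8 = -32$)
$s{\left(q,c \right)} = 9$
$P + s{\left(34,d \right)} = -26344 + 9 = -26335$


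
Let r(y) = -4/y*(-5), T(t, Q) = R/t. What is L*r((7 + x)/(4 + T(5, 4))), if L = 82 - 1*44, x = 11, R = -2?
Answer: 152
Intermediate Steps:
T(t, Q) = -2/t
L = 38 (L = 82 - 44 = 38)
r(y) = 20/y
L*r((7 + x)/(4 + T(5, 4))) = 38*(20/(((7 + 11)/(4 - 2/5)))) = 38*(20/((18/(4 - 2*1/5)))) = 38*(20/((18/(4 - 2/5)))) = 38*(20/((18/(18/5)))) = 38*(20/((18*(5/18)))) = 38*(20/5) = 38*(20*(1/5)) = 38*4 = 152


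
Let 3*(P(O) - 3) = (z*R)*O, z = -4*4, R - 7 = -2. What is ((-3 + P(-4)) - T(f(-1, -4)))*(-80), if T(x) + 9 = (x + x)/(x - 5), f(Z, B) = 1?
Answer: -27880/3 ≈ -9293.3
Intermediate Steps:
R = 5 (R = 7 - 2 = 5)
z = -16
P(O) = 3 - 80*O/3 (P(O) = 3 + ((-16*5)*O)/3 = 3 + (-80*O)/3 = 3 - 80*O/3)
T(x) = -9 + 2*x/(-5 + x) (T(x) = -9 + (x + x)/(x - 5) = -9 + (2*x)/(-5 + x) = -9 + 2*x/(-5 + x))
((-3 + P(-4)) - T(f(-1, -4)))*(-80) = ((-3 + (3 - 80/3*(-4))) - (45 - 7*1)/(-5 + 1))*(-80) = ((-3 + (3 + 320/3)) - (45 - 7)/(-4))*(-80) = ((-3 + 329/3) - (-1)*38/4)*(-80) = (320/3 - 1*(-19/2))*(-80) = (320/3 + 19/2)*(-80) = (697/6)*(-80) = -27880/3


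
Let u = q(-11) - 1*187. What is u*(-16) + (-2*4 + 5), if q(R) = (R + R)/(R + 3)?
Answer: 2945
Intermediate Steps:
q(R) = 2*R/(3 + R) (q(R) = (2*R)/(3 + R) = 2*R/(3 + R))
u = -737/4 (u = 2*(-11)/(3 - 11) - 1*187 = 2*(-11)/(-8) - 187 = 2*(-11)*(-⅛) - 187 = 11/4 - 187 = -737/4 ≈ -184.25)
u*(-16) + (-2*4 + 5) = -737/4*(-16) + (-2*4 + 5) = 2948 + (-8 + 5) = 2948 - 3 = 2945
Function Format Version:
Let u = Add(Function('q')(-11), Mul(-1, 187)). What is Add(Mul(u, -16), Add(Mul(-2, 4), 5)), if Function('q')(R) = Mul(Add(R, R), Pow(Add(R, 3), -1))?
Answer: 2945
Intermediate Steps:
Function('q')(R) = Mul(2, R, Pow(Add(3, R), -1)) (Function('q')(R) = Mul(Mul(2, R), Pow(Add(3, R), -1)) = Mul(2, R, Pow(Add(3, R), -1)))
u = Rational(-737, 4) (u = Add(Mul(2, -11, Pow(Add(3, -11), -1)), Mul(-1, 187)) = Add(Mul(2, -11, Pow(-8, -1)), -187) = Add(Mul(2, -11, Rational(-1, 8)), -187) = Add(Rational(11, 4), -187) = Rational(-737, 4) ≈ -184.25)
Add(Mul(u, -16), Add(Mul(-2, 4), 5)) = Add(Mul(Rational(-737, 4), -16), Add(Mul(-2, 4), 5)) = Add(2948, Add(-8, 5)) = Add(2948, -3) = 2945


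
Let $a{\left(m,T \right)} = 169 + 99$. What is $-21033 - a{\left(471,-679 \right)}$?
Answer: $-21301$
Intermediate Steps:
$a{\left(m,T \right)} = 268$
$-21033 - a{\left(471,-679 \right)} = -21033 - 268 = -21301$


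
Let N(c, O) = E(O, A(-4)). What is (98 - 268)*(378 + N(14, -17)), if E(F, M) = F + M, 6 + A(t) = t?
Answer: -59670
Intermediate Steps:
A(t) = -6 + t
N(c, O) = -10 + O (N(c, O) = O + (-6 - 4) = O - 10 = -10 + O)
(98 - 268)*(378 + N(14, -17)) = (98 - 268)*(378 + (-10 - 17)) = -170*(378 - 27) = -170*351 = -59670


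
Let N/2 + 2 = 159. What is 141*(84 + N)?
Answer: 56118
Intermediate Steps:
N = 314 (N = -4 + 2*159 = -4 + 318 = 314)
141*(84 + N) = 141*(84 + 314) = 141*398 = 56118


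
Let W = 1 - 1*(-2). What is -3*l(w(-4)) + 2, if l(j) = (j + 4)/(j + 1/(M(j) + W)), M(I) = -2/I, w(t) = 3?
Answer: -33/8 ≈ -4.1250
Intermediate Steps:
W = 3 (W = 1 + 2 = 3)
l(j) = (4 + j)/(j + 1/(3 - 2/j)) (l(j) = (j + 4)/(j + 1/(-2/j + 3)) = (4 + j)/(j + 1/(3 - 2/j)))
-3*l(w(-4)) + 2 = -3*(-8 + 3*(10 + 3*3))/(3*(-1 + 3*3)) + 2 = -(-8 + 3*(10 + 9))/(-1 + 9) + 2 = -(-8 + 3*19)/8 + 2 = -(-8 + 57)/8 + 2 = -49/8 + 2 = -33/8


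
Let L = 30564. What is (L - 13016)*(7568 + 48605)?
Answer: 985723804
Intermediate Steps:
(L - 13016)*(7568 + 48605) = (30564 - 13016)*(7568 + 48605) = 17548*56173 = 985723804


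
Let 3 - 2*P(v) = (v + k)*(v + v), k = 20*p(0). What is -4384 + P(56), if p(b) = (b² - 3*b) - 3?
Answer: -8317/2 ≈ -4158.5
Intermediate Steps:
p(b) = -3 + b² - 3*b
k = -60 (k = 20*(-3 + 0² - 3*0) = 20*(-3 + 0 + 0) = 20*(-3) = -60)
P(v) = 3/2 - v*(-60 + v) (P(v) = 3/2 - (v - 60)*(v + v)/2 = 3/2 - (-60 + v)*2*v/2 = 3/2 - v*(-60 + v))
-4384 + P(56) = -4384 + (3/2 - 1*56² + 60*56) = -4384 + (3/2 - 1*3136 + 3360) = -4384 + (3/2 - 3136 + 3360) = -4384 + 451/2 = -8317/2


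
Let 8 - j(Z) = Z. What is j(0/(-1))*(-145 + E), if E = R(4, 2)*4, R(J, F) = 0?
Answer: -1160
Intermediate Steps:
E = 0 (E = 0*4 = 0)
j(Z) = 8 - Z
j(0/(-1))*(-145 + E) = (8 - 0/(-1))*(-145 + 0) = (8 - 0*(-1))*(-145) = (8 - 1*0)*(-145) = (8 + 0)*(-145) = 8*(-145) = -1160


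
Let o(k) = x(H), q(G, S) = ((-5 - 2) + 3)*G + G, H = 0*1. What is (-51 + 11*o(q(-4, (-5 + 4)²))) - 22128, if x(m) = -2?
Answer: -22201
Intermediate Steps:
H = 0
q(G, S) = -3*G (q(G, S) = (-7 + 3)*G + G = -4*G + G = -3*G)
o(k) = -2
(-51 + 11*o(q(-4, (-5 + 4)²))) - 22128 = (-51 + 11*(-2)) - 22128 = (-51 - 22) - 22128 = -73 - 22128 = -22201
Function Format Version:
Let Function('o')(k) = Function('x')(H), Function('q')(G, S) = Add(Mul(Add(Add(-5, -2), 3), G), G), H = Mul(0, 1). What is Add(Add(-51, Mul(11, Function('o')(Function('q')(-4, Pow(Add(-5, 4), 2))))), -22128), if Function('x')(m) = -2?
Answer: -22201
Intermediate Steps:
H = 0
Function('q')(G, S) = Mul(-3, G) (Function('q')(G, S) = Add(Mul(Add(-7, 3), G), G) = Add(Mul(-4, G), G) = Mul(-3, G))
Function('o')(k) = -2
Add(Add(-51, Mul(11, Function('o')(Function('q')(-4, Pow(Add(-5, 4), 2))))), -22128) = Add(Add(-51, Mul(11, -2)), -22128) = Add(Add(-51, -22), -22128) = Add(-73, -22128) = -22201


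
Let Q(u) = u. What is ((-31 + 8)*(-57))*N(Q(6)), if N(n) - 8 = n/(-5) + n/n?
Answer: 51129/5 ≈ 10226.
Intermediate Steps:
N(n) = 9 - n/5 (N(n) = 8 + (n/(-5) + n/n) = 8 + (n*(-⅕) + 1) = 8 + (-n/5 + 1) = 8 + (1 - n/5) = 9 - n/5)
((-31 + 8)*(-57))*N(Q(6)) = ((-31 + 8)*(-57))*(9 - ⅕*6) = (-23*(-57))*(9 - 6/5) = 1311*(39/5) = 51129/5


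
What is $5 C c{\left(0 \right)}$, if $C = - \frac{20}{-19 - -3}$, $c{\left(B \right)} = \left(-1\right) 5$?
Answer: $- \frac{125}{4} \approx -31.25$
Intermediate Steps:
$c{\left(B \right)} = -5$
$C = \frac{5}{4}$ ($C = - \frac{20}{-19 + 3} = - \frac{20}{-16} = \left(-20\right) \left(- \frac{1}{16}\right) = \frac{5}{4} \approx 1.25$)
$5 C c{\left(0 \right)} = 5 \cdot \frac{5}{4} \left(-5\right) = \frac{25}{4} \left(-5\right) = - \frac{125}{4}$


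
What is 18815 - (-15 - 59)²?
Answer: 13339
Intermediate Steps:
18815 - (-15 - 59)² = 18815 - 1*(-74)² = 18815 - 1*5476 = 18815 - 5476 = 13339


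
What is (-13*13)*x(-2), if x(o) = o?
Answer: 338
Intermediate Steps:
(-13*13)*x(-2) = -13*13*(-2) = -169*(-2) = 338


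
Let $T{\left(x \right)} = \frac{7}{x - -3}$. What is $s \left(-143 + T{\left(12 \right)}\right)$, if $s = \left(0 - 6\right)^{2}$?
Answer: $- \frac{25656}{5} \approx -5131.2$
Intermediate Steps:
$T{\left(x \right)} = \frac{7}{3 + x}$ ($T{\left(x \right)} = \frac{7}{x + 3} = \frac{7}{3 + x}$)
$s = 36$ ($s = \left(-6\right)^{2} = 36$)
$s \left(-143 + T{\left(12 \right)}\right) = 36 \left(-143 + \frac{7}{3 + 12}\right) = 36 \left(-143 + \frac{7}{15}\right) = 36 \left(- \frac{2138}{15}\right) = - \frac{25656}{5}$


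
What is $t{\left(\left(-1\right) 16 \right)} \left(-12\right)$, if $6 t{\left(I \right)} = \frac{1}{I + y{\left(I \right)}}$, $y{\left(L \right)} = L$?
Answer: $\frac{1}{16} \approx 0.0625$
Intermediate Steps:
$t{\left(I \right)} = \frac{1}{12 I}$ ($t{\left(I \right)} = \frac{1}{6 \left(I + I\right)} = \frac{1}{6 \cdot 2 I} = \frac{\frac{1}{2} \frac{1}{I}}{6} = \frac{1}{12 I}$)
$t{\left(\left(-1\right) 16 \right)} \left(-12\right) = \frac{1}{12 \left(\left(-1\right) 16\right)} \left(-12\right) = \frac{1}{12 \left(-16\right)} \left(-12\right) = \frac{1}{12} \left(- \frac{1}{16}\right) \left(-12\right) = \left(- \frac{1}{192}\right) \left(-12\right) = \frac{1}{16}$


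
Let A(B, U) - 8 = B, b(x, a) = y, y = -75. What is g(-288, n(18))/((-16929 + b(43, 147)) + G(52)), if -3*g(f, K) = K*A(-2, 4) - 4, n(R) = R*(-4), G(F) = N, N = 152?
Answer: -109/12639 ≈ -0.0086241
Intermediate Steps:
G(F) = 152
b(x, a) = -75
A(B, U) = 8 + B
n(R) = -4*R
g(f, K) = 4/3 - 2*K (g(f, K) = -(K*(8 - 2) - 4)/3 = -(K*6 - 4)/3 = -(6*K - 4)/3 = -(-4 + 6*K)/3 = 4/3 - 2*K)
g(-288, n(18))/((-16929 + b(43, 147)) + G(52)) = (4/3 - (-8)*18)/((-16929 - 75) + 152) = (4/3 - 2*(-72))/(-17004 + 152) = (4/3 + 144)/(-16852) = (436/3)*(-1/16852) = -109/12639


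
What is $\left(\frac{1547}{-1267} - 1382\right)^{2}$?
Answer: $\frac{62681631769}{32761} \approx 1.9133 \cdot 10^{6}$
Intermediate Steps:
$\left(\frac{1547}{-1267} - 1382\right)^{2} = \left(1547 \left(- \frac{1}{1267}\right) - 1382\right)^{2} = \left(- \frac{221}{181} - 1382\right)^{2} = \left(- \frac{250363}{181}\right)^{2} = \frac{62681631769}{32761}$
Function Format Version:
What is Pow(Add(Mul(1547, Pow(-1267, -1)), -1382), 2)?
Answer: Rational(62681631769, 32761) ≈ 1.9133e+6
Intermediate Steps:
Pow(Add(Mul(1547, Pow(-1267, -1)), -1382), 2) = Pow(Add(Mul(1547, Rational(-1, 1267)), -1382), 2) = Pow(Add(Rational(-221, 181), -1382), 2) = Pow(Rational(-250363, 181), 2) = Rational(62681631769, 32761)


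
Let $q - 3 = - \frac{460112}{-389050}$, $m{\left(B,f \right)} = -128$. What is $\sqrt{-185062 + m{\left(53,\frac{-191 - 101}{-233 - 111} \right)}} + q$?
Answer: $\frac{813631}{194525} + i \sqrt{185190} \approx 4.1827 + 430.34 i$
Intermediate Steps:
$q = \frac{813631}{194525}$ ($q = 3 - \frac{460112}{-389050} = 3 - - \frac{230056}{194525} = 3 + \frac{230056}{194525} = \frac{813631}{194525} \approx 4.1827$)
$\sqrt{-185062 + m{\left(53,\frac{-191 - 101}{-233 - 111} \right)}} + q = \sqrt{-185062 - 128} + \frac{813631}{194525} = \sqrt{-185190} + \frac{813631}{194525} = i \sqrt{185190} + \frac{813631}{194525} = \frac{813631}{194525} + i \sqrt{185190}$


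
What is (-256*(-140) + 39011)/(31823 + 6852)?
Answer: 629/325 ≈ 1.9354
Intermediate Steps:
(-256*(-140) + 39011)/(31823 + 6852) = (35840 + 39011)/38675 = 74851*(1/38675) = 629/325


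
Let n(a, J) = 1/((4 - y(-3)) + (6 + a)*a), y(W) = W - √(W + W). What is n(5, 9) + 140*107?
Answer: 28836531/1925 - I*√6/3850 ≈ 14980.0 - 0.00063623*I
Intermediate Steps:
y(W) = W - √2*√W (y(W) = W - √(2*W) = W - √2*√W)
n(a, J) = 1/(7 + I*√6 + a*(6 + a)) (n(a, J) = 1/((4 - (-3 - √2*√(-3))) + (6 + a)*a) = 1/((4 - (-3 - √2*I*√3)) + a*(6 + a)) = 1/((4 - (-3 - I*√6)) + a*(6 + a)) = 1/((4 + (3 + I*√6)) + a*(6 + a)) = 1/((7 + I*√6) + a*(6 + a)) = 1/(7 + I*√6 + a*(6 + a)))
n(5, 9) + 140*107 = 1/(7 + 5² + 6*5 + I*√6) + 140*107 = 1/(7 + 25 + 30 + I*√6) + 14980 = 1/(62 + I*√6) + 14980 = 14980 + 1/(62 + I*√6)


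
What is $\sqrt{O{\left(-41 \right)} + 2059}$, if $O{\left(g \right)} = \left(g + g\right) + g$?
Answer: $44$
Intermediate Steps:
$O{\left(g \right)} = 3 g$ ($O{\left(g \right)} = 2 g + g = 3 g$)
$\sqrt{O{\left(-41 \right)} + 2059} = \sqrt{3 \left(-41\right) + 2059} = \sqrt{-123 + 2059} = \sqrt{1936} = 44$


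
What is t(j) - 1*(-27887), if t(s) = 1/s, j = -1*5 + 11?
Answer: 167323/6 ≈ 27887.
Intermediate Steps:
j = 6 (j = -5 + 11 = 6)
t(s) = 1/s
t(j) - 1*(-27887) = 1/6 - 1*(-27887) = ⅙ + 27887 = 167323/6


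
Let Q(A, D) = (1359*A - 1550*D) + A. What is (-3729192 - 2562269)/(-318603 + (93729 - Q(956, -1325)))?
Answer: 571951/325344 ≈ 1.7580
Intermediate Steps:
Q(A, D) = -1550*D + 1360*A (Q(A, D) = (-1550*D + 1359*A) + A = -1550*D + 1360*A)
(-3729192 - 2562269)/(-318603 + (93729 - Q(956, -1325))) = (-3729192 - 2562269)/(-318603 + (93729 - (-1550*(-1325) + 1360*956))) = -6291461/(-318603 + (93729 - (2053750 + 1300160))) = -6291461/(-318603 + (93729 - 1*3353910)) = -6291461/(-318603 + (93729 - 3353910)) = -6291461/(-318603 - 3260181) = -6291461/(-3578784) = -6291461*(-1/3578784) = 571951/325344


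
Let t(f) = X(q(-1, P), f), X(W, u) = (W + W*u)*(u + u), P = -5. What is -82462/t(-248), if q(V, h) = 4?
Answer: -41231/245024 ≈ -0.16827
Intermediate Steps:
X(W, u) = 2*u*(W + W*u) (X(W, u) = (W + W*u)*(2*u) = 2*u*(W + W*u))
t(f) = 8*f*(1 + f) (t(f) = 2*4*f*(1 + f) = 8*f*(1 + f))
-82462/t(-248) = -82462*(-1/(1984*(1 - 248))) = -82462/(8*(-248)*(-247)) = -82462/490048 = -82462*1/490048 = -41231/245024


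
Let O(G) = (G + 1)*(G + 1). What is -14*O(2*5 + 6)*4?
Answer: -16184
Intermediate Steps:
O(G) = (1 + G)² (O(G) = (1 + G)*(1 + G) = (1 + G)²)
-14*O(2*5 + 6)*4 = -14*(1 + (2*5 + 6))²*4 = -14*(1 + (10 + 6))²*4 = -14*(1 + 16)²*4 = -14*17²*4 = -14*289*4 = -4046*4 = -16184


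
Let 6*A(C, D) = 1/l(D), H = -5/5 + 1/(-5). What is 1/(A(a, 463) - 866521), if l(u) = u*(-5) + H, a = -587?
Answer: -69486/60211078211 ≈ -1.1540e-6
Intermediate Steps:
H = -6/5 (H = -5*⅕ + 1*(-⅕) = -1 - ⅕ = -6/5 ≈ -1.2000)
l(u) = -6/5 - 5*u (l(u) = u*(-5) - 6/5 = -5*u - 6/5 = -6/5 - 5*u)
A(C, D) = 1/(6*(-6/5 - 5*D))
1/(A(a, 463) - 866521) = 1/(-5/(36 + 150*463) - 866521) = 1/(-5/(36 + 69450) - 866521) = 1/(-5/69486 - 866521) = 1/(-60211078211/69486) = -69486/60211078211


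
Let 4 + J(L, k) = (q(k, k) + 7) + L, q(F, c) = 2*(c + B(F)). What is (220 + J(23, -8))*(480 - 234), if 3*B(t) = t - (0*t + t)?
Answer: 56580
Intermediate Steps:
B(t) = 0 (B(t) = (t - (0*t + t))/3 = (t - (0 + t))/3 = (t - t)/3 = (⅓)*0 = 0)
q(F, c) = 2*c (q(F, c) = 2*(c + 0) = 2*c)
J(L, k) = 3 + L + 2*k (J(L, k) = -4 + ((2*k + 7) + L) = -4 + ((7 + 2*k) + L) = -4 + (7 + L + 2*k) = 3 + L + 2*k)
(220 + J(23, -8))*(480 - 234) = (220 + (3 + 23 + 2*(-8)))*(480 - 234) = (220 + (3 + 23 - 16))*246 = (220 + 10)*246 = 230*246 = 56580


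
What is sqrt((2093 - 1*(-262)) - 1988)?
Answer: sqrt(367) ≈ 19.157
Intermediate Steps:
sqrt((2093 - 1*(-262)) - 1988) = sqrt((2093 + 262) - 1988) = sqrt(2355 - 1988) = sqrt(367)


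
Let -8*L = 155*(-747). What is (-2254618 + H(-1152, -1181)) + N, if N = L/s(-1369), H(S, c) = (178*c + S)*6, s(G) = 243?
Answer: -760920143/216 ≈ -3.5228e+6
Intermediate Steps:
L = 115785/8 (L = -155*(-747)/8 = -⅛*(-115785) = 115785/8 ≈ 14473.)
H(S, c) = 6*S + 1068*c (H(S, c) = (S + 178*c)*6 = 6*S + 1068*c)
N = 12865/216 (N = (115785/8)/243 = (115785/8)*(1/243) = 12865/216 ≈ 59.560)
(-2254618 + H(-1152, -1181)) + N = (-2254618 + (6*(-1152) + 1068*(-1181))) + 12865/216 = (-2254618 + (-6912 - 1261308)) + 12865/216 = (-2254618 - 1268220) + 12865/216 = -3522838 + 12865/216 = -760920143/216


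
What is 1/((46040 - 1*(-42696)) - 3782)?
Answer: 1/84954 ≈ 1.1771e-5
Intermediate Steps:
1/((46040 - 1*(-42696)) - 3782) = 1/((46040 + 42696) - 3782) = 1/(88736 - 3782) = 1/84954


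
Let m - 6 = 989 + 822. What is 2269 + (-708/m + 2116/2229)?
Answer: 9191927657/4050093 ≈ 2269.6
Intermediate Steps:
m = 1817 (m = 6 + (989 + 822) = 6 + 1811 = 1817)
2269 + (-708/m + 2116/2229) = 2269 + (-708/1817 + 2116/2229) = 2269 + 2266640/4050093 = 9191927657/4050093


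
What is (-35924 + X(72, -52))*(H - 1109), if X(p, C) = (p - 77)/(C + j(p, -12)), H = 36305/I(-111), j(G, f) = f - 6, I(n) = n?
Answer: 1908805970/37 ≈ 5.1589e+7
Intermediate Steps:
j(G, f) = -6 + f
H = -36305/111 (H = 36305/(-111) = 36305*(-1/111) = -36305/111 ≈ -327.07)
X(p, C) = (-77 + p)/(-18 + C) (X(p, C) = (p - 77)/(C + (-6 - 12)) = (-77 + p)/(C - 18) = (-77 + p)/(-18 + C))
(-35924 + X(72, -52))*(H - 1109) = (-35924 + (-77 + 72)/(-18 - 52))*(-36305/111 - 1109) = (-35924 - 5/(-70))*(-159404/111) = (-35924 - 1/70*(-5))*(-159404/111) = (-35924 + 1/14)*(-159404/111) = -502935/14*(-159404/111) = 1908805970/37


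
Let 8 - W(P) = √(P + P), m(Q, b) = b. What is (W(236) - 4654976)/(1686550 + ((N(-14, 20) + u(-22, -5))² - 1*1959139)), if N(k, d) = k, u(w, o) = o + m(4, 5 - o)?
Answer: 387914/22709 + √118/136254 ≈ 17.082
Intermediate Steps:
u(w, o) = 5 (u(w, o) = o + (5 - o) = 5)
W(P) = 8 - √2*√P (W(P) = 8 - √(P + P) = 8 - √(2*P) = 8 - √2*√P)
(W(236) - 4654976)/(1686550 + ((N(-14, 20) + u(-22, -5))² - 1*1959139)) = ((8 - √2*√236) - 4654976)/(1686550 + ((-14 + 5)² - 1*1959139)) = ((8 - √2*2*√59) - 4654976)/(1686550 + ((-9)² - 1959139)) = ((8 - 2*√118) - 4654976)/(1686550 + (81 - 1959139)) = (-4654968 - 2*√118)/(1686550 - 1959058) = (-4654968 - 2*√118)/(-272508) = (-4654968 - 2*√118)*(-1/272508) = 387914/22709 + √118/136254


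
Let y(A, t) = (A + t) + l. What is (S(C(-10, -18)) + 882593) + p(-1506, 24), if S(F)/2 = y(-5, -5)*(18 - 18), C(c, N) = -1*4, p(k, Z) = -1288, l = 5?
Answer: 881305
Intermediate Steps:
C(c, N) = -4
y(A, t) = 5 + A + t (y(A, t) = (A + t) + 5 = 5 + A + t)
S(F) = 0 (S(F) = 2*((5 - 5 - 5)*(18 - 18)) = 2*(-5*0) = 2*0 = 0)
(S(C(-10, -18)) + 882593) + p(-1506, 24) = (0 + 882593) - 1288 = 882593 - 1288 = 881305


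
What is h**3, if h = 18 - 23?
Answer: -125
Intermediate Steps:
h = -5
h**3 = (-5)**3 = -125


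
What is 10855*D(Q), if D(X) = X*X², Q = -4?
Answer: -694720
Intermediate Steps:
D(X) = X³
10855*D(Q) = 10855*(-4)³ = 10855*(-64) = -694720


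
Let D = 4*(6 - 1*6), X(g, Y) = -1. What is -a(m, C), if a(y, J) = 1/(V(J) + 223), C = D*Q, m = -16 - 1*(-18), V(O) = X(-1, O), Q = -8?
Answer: -1/222 ≈ -0.0045045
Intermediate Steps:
D = 0 (D = 4*(6 - 6) = 4*0 = 0)
V(O) = -1
m = 2 (m = -16 + 18 = 2)
C = 0 (C = 0*(-8) = 0)
a(y, J) = 1/222 (a(y, J) = 1/(-1 + 223) = 1/222)
-a(m, C) = -1*1/222 = -1/222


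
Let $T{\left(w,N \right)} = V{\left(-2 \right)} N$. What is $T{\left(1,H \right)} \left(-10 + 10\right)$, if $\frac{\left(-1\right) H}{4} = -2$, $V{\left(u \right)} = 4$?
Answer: $0$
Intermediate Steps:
$H = 8$ ($H = \left(-4\right) \left(-2\right) = 8$)
$T{\left(w,N \right)} = 4 N$
$T{\left(1,H \right)} \left(-10 + 10\right) = 4 \cdot 8 \left(-10 + 10\right) = 32 \cdot 0 = 0$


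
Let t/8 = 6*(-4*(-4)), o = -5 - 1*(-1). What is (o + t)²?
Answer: 583696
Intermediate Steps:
o = -4 (o = -5 + 1 = -4)
t = 768 (t = 8*(6*(-4*(-4))) = 8*(6*16) = 8*96 = 768)
(o + t)² = (-4 + 768)² = 764² = 583696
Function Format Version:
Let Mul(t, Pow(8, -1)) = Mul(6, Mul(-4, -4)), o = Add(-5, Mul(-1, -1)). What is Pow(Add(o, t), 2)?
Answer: 583696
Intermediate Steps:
o = -4 (o = Add(-5, 1) = -4)
t = 768 (t = Mul(8, Mul(6, Mul(-4, -4))) = Mul(8, Mul(6, 16)) = Mul(8, 96) = 768)
Pow(Add(o, t), 2) = Pow(Add(-4, 768), 2) = Pow(764, 2) = 583696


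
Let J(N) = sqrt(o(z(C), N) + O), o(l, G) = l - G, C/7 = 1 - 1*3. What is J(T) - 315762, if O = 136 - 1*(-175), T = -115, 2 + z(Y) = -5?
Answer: -315762 + sqrt(419) ≈ -3.1574e+5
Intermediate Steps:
C = -14 (C = 7*(1 - 1*3) = 7*(1 - 3) = 7*(-2) = -14)
z(Y) = -7 (z(Y) = -2 - 5 = -7)
O = 311 (O = 136 + 175 = 311)
J(N) = sqrt(304 - N) (J(N) = sqrt((-7 - N) + 311) = sqrt(304 - N))
J(T) - 315762 = sqrt(304 - 1*(-115)) - 315762 = sqrt(304 + 115) - 315762 = sqrt(419) - 315762 = -315762 + sqrt(419)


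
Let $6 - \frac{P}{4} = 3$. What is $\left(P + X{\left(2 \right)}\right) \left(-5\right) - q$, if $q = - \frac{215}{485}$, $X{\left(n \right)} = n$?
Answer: $- \frac{6747}{97} \approx -69.557$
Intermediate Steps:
$P = 12$ ($P = 24 - 12 = 12$)
$q = - \frac{43}{97}$ ($q = \left(-215\right) \frac{1}{485} = - \frac{43}{97} \approx -0.4433$)
$\left(P + X{\left(2 \right)}\right) \left(-5\right) - q = \left(12 + 2\right) \left(-5\right) - - \frac{43}{97} = 14 \left(-5\right) + \frac{43}{97} = -70 + \frac{43}{97} = - \frac{6747}{97}$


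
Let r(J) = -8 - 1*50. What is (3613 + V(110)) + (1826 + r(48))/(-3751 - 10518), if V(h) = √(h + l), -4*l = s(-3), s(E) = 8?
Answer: 51552129/14269 + 6*√3 ≈ 3623.3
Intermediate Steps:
l = -2 (l = -¼*8 = -2)
r(J) = -58 (r(J) = -8 - 50 = -58)
V(h) = √(-2 + h) (V(h) = √(h - 2) = √(-2 + h))
(3613 + V(110)) + (1826 + r(48))/(-3751 - 10518) = (3613 + √(-2 + 110)) + (1826 - 58)/(-3751 - 10518) = (3613 + √108) + 1768/(-14269) = (3613 + 6*√3) + 1768*(-1/14269) = (3613 + 6*√3) - 1768/14269 = 51552129/14269 + 6*√3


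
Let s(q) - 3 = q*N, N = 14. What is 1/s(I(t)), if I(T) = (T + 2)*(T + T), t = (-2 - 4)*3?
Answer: 1/8067 ≈ 0.00012396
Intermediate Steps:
t = -18 (t = -6*3 = -18)
I(T) = 2*T*(2 + T) (I(T) = (2 + T)*(2*T) = 2*T*(2 + T))
s(q) = 3 + 14*q (s(q) = 3 + q*14 = 3 + 14*q)
1/s(I(t)) = 1/(3 + 14*(2*(-18)*(2 - 18))) = 1/(3 + 14*(2*(-18)*(-16))) = 1/(3 + 14*576) = 1/(3 + 8064) = 1/8067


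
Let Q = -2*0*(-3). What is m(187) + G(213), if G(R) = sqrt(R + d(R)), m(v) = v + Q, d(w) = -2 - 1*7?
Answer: 187 + 2*sqrt(51) ≈ 201.28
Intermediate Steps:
Q = 0 (Q = 0*(-3) = 0)
d(w) = -9 (d(w) = -2 - 7 = -9)
m(v) = v (m(v) = v + 0 = v)
G(R) = sqrt(-9 + R) (G(R) = sqrt(R - 9) = sqrt(-9 + R))
m(187) + G(213) = 187 + sqrt(-9 + 213) = 187 + sqrt(204) = 187 + 2*sqrt(51)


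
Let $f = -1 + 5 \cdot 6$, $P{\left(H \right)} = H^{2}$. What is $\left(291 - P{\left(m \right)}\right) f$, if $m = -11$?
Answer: $4930$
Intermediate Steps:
$f = 29$ ($f = -1 + 30 = 29$)
$\left(291 - P{\left(m \right)}\right) f = \left(291 - \left(-11\right)^{2}\right) 29 = \left(291 - 121\right) 29 = 170 \cdot 29 = 4930$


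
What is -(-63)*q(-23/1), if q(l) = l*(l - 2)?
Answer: 36225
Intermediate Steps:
q(l) = l*(-2 + l)
-(-63)*q(-23/1) = -(-63)*(-23/1)*(-2 - 23/1) = -(-63)*(-23*1)*(-2 - 23*1) = -(-63)*(-23*(-2 - 23)) = -(-63)*(-23*(-25)) = -(-63)*575 = -1*(-36225) = 36225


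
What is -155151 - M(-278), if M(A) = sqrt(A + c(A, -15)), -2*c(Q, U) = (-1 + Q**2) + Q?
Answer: -155151 - 11*I*sqrt(1282)/2 ≈ -1.5515e+5 - 196.93*I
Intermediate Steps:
c(Q, U) = 1/2 - Q/2 - Q**2/2 (c(Q, U) = -((-1 + Q**2) + Q)/2 = -(-1 + Q + Q**2)/2 = 1/2 - Q/2 - Q**2/2)
M(A) = sqrt(1/2 + A/2 - A**2/2) (M(A) = sqrt(A + (1/2 - A/2 - A**2/2)) = sqrt(1/2 + A/2 - A**2/2))
-155151 - M(-278) = -155151 - sqrt(2 - 2*(-278)**2 + 2*(-278))/2 = -155151 - sqrt(2 - 2*77284 - 556)/2 = -155151 - sqrt(2 - 154568 - 556)/2 = -155151 - sqrt(-155122)/2 = -155151 - 11*I*sqrt(1282)/2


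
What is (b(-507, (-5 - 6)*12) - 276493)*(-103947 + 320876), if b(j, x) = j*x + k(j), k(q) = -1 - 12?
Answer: -45464413678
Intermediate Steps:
k(q) = -13
b(j, x) = -13 + j*x (b(j, x) = j*x - 13 = -13 + j*x)
(b(-507, (-5 - 6)*12) - 276493)*(-103947 + 320876) = ((-13 - 507*(-5 - 6)*12) - 276493)*(-103947 + 320876) = ((-13 - (-5577)*12) - 276493)*216929 = ((-13 - 507*(-132)) - 276493)*216929 = ((-13 + 66924) - 276493)*216929 = (66911 - 276493)*216929 = -209582*216929 = -45464413678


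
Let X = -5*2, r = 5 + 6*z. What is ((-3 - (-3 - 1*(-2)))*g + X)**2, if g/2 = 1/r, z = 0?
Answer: 2916/25 ≈ 116.64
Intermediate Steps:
r = 5 (r = 5 + 6*0 = 5 + 0 = 5)
X = -10
g = 2/5 ≈ 0.40000
((-3 - (-3 - 1*(-2)))*g + X)**2 = ((-3 - (-3 - 1*(-2)))*(2/5) - 10)**2 = ((-3 - (-3 + 2))*(2/5) - 10)**2 = ((-3 - 1*(-1))*(2/5) - 10)**2 = ((-3 + 1)*(2/5) - 10)**2 = (-2*2/5 - 10)**2 = (-4/5 - 10)**2 = (-54/5)**2 = 2916/25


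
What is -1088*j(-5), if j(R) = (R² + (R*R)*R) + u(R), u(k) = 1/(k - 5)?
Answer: 544544/5 ≈ 1.0891e+5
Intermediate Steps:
u(k) = 1/(-5 + k)
j(R) = R² + R³ + 1/(-5 + R) (j(R) = (R² + (R*R)*R) + 1/(-5 + R) = (R² + R²*R) + 1/(-5 + R) = (R² + R³) + 1/(-5 + R) = R² + R³ + 1/(-5 + R))
-1088*j(-5) = -1088*(1 + (-5)²*(1 - 5)*(-5 - 5))/(-5 - 5) = -1088*(1 + 25*(-4)*(-10))/(-10) = -(-544)*(1 + 1000)/5 = -(-544)*1001/5 = -1088*(-1001/10) = 544544/5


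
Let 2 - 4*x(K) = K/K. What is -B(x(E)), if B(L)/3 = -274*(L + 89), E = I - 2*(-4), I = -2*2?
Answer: 146727/2 ≈ 73364.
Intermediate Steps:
I = -4
E = 4 (E = -4 - 2*(-4) = -4 + 8 = 4)
x(K) = 1/4 (x(K) = 1/2 - K/(4*K) = 1/2 - 1/4*1 = 1/2 - 1/4 = 1/4)
B(L) = -73158 - 822*L (B(L) = 3*(-274*(L + 89)) = 3*(-274*(89 + L)) = 3*(-24386 - 274*L) = -73158 - 822*L)
-B(x(E)) = -(-73158 - 822*1/4) = -(-73158 - 411/2) = -1*(-146727/2) = 146727/2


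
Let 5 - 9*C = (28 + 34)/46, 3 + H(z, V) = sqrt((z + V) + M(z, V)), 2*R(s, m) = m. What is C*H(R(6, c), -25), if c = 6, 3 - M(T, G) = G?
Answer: -28/23 + 28*sqrt(6)/69 ≈ -0.22340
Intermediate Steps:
M(T, G) = 3 - G
R(s, m) = m/2
H(z, V) = -3 + sqrt(3 + z) (H(z, V) = -3 + sqrt((z + V) + (3 - V)) = -3 + sqrt((V + z) + (3 - V)) = -3 + sqrt(3 + z))
C = 28/69 (C = 5/9 - (28 + 34)/(9*46) = 5/9 - 62/(9*46) = 5/9 - 1/9*31/23 = 5/9 - 31/207 = 28/69 ≈ 0.40580)
C*H(R(6, c), -25) = 28*(-3 + sqrt(3 + (1/2)*6))/69 = 28*(-3 + sqrt(3 + 3))/69 = 28*(-3 + sqrt(6))/69 = -28/23 + 28*sqrt(6)/69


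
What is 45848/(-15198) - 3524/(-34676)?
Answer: -192033437/65875731 ≈ -2.9151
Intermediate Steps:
45848/(-15198) - 3524/(-34676) = 45848*(-1/15198) - 3524*(-1/34676) = -22924/7599 + 881/8669 = -192033437/65875731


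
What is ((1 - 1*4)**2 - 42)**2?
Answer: 1089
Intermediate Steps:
((1 - 1*4)**2 - 42)**2 = ((1 - 4)**2 - 42)**2 = ((-3)**2 - 42)**2 = (9 - 42)**2 = (-33)**2 = 1089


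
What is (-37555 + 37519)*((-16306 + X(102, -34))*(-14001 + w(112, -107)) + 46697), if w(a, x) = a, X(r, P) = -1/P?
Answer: -8154731610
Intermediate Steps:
(-37555 + 37519)*((-16306 + X(102, -34))*(-14001 + w(112, -107)) + 46697) = (-37555 + 37519)*((-16306 - 1/(-34))*(-14001 + 112) + 46697) = -36*((-16306 - 1*(-1/34))*(-13889) + 46697) = -36*((-16306 + 1/34)*(-13889) + 46697) = -36*(-554403/34*(-13889) + 46697) = -36*(452947251/2 + 46697) = -36*453040645/2 = -8154731610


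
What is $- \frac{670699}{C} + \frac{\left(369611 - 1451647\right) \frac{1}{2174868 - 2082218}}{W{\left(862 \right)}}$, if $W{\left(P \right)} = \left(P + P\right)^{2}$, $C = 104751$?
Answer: $- \frac{46172977433681659}{7211375879376600} \approx -6.4028$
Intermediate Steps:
$W{\left(P \right)} = 4 P^{2}$ ($W{\left(P \right)} = \left(2 P\right)^{2} = 4 P^{2}$)
$- \frac{670699}{C} + \frac{\left(369611 - 1451647\right) \frac{1}{2174868 - 2082218}}{W{\left(862 \right)}} = - \frac{670699}{104751} + \frac{\left(369611 - 1451647\right) \frac{1}{2174868 - 2082218}}{4 \cdot 862^{2}} = \left(-670699\right) \frac{1}{104751} + \frac{\left(-1082036\right) \frac{1}{92650}}{4 \cdot 743044} = - \frac{670699}{104751} + \frac{\left(-1082036\right) \frac{1}{92650}}{2972176} = - \frac{670699}{104751} - \frac{270509}{68843026600} = - \frac{46172977433681659}{7211375879376600}$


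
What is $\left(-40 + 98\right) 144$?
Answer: $8352$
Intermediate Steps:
$\left(-40 + 98\right) 144 = 58 \cdot 144 = 8352$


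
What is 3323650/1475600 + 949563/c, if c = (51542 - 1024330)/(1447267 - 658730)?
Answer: -5524376130709937/7177229864 ≈ -7.6971e+5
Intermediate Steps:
c = -972788/788537 ≈ -1.2337
3323650/1475600 + 949563/c = 3323650/1475600 + 949563/(-972788/788537) = 3323650*(1/1475600) + 949563*(-788537/972788) = 66473/29512 - 748765559331/972788 = -5524376130709937/7177229864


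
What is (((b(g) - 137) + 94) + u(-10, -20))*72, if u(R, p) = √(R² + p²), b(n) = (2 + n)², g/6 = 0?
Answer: -2808 + 720*√5 ≈ -1198.0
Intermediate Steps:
g = 0 (g = 6*0 = 0)
(((b(g) - 137) + 94) + u(-10, -20))*72 = ((((2 + 0)² - 137) + 94) + √((-10)² + (-20)²))*72 = (((2² - 137) + 94) + √(100 + 400))*72 = (((4 - 137) + 94) + √500)*72 = ((-133 + 94) + 10*√5)*72 = (-39 + 10*√5)*72 = -2808 + 720*√5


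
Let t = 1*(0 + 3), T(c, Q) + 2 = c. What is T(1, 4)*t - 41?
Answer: -44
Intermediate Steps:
T(c, Q) = -2 + c
t = 3 (t = 1*3 = 3)
T(1, 4)*t - 41 = (-2 + 1)*3 - 41 = -1*3 - 41 = -3 - 41 = -44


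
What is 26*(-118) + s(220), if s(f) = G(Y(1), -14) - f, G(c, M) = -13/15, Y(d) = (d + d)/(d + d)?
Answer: -49333/15 ≈ -3288.9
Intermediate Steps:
Y(d) = 1 (Y(d) = (2*d)/((2*d)) = (2*d)*(1/(2*d)) = 1)
G(c, M) = -13/15 (G(c, M) = -13*1/15 = -13/15)
s(f) = -13/15 - f
26*(-118) + s(220) = 26*(-118) + (-13/15 - 1*220) = -3068 + (-13/15 - 220) = -3068 - 3313/15 = -49333/15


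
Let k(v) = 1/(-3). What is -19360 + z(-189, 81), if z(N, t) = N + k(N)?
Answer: -58648/3 ≈ -19549.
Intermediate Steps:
k(v) = -⅓
z(N, t) = -⅓ + N (z(N, t) = N - ⅓ = -⅓ + N)
-19360 + z(-189, 81) = -19360 + (-⅓ - 189) = -19360 - 568/3 = -58648/3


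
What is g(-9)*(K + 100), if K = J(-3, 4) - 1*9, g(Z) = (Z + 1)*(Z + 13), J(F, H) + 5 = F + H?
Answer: -2784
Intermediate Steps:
J(F, H) = -5 + F + H (J(F, H) = -5 + (F + H) = -5 + F + H)
g(Z) = (1 + Z)*(13 + Z)
K = -13 (K = (-5 - 3 + 4) - 1*9 = -4 - 9 = -13)
g(-9)*(K + 100) = (13 + (-9)² + 14*(-9))*(-13 + 100) = (13 + 81 - 126)*87 = -32*87 = -2784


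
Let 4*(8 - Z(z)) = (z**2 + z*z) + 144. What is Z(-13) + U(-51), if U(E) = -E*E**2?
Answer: 265077/2 ≈ 1.3254e+5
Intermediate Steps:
Z(z) = -28 - z**2/2 (Z(z) = 8 - ((z**2 + z*z) + 144)/4 = 8 - ((z**2 + z**2) + 144)/4 = 8 - (2*z**2 + 144)/4 = 8 - (144 + 2*z**2)/4 = 8 + (-36 - z**2/2) = -28 - z**2/2)
U(E) = -E**3
Z(-13) + U(-51) = (-28 - 1/2*(-13)**2) - 1*(-51)**3 = (-28 - 1/2*169) - 1*(-132651) = (-28 - 169/2) + 132651 = -225/2 + 132651 = 265077/2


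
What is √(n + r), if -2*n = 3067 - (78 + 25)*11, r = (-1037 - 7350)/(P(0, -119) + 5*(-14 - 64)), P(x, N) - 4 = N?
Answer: 2*I*√60593435/505 ≈ 30.828*I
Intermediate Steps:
P(x, N) = 4 + N
r = 8387/505 (r = (-1037 - 7350)/((4 - 119) + 5*(-14 - 64)) = -8387/(-115 + 5*(-78)) = -8387/(-115 - 390) = -8387/(-505) = -8387*(-1/505) = 8387/505 ≈ 16.608)
n = -967 (n = -(3067 - (78 + 25)*11)/2 = -(3067 - 103*11)/2 = -(3067 - 1*1133)/2 = -(3067 - 1133)/2 = -½*1934 = -967)
√(n + r) = √(-967 + 8387/505) = √(-479948/505) = 2*I*√60593435/505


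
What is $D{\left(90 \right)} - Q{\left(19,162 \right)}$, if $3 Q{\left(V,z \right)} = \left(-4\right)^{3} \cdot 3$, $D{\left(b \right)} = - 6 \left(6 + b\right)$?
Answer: $-512$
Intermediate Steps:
$D{\left(b \right)} = -36 - 6 b$
$Q{\left(V,z \right)} = -64$ ($Q{\left(V,z \right)} = \frac{\left(-4\right)^{3} \cdot 3}{3} = \frac{\left(-64\right) 3}{3} = \frac{1}{3} \left(-192\right) = -64$)
$D{\left(90 \right)} - Q{\left(19,162 \right)} = \left(-36 - 540\right) - -64 = \left(-36 - 540\right) + 64 = -576 + 64 = -512$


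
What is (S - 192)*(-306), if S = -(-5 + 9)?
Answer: 59976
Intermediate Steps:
S = -4 (S = -1*4 = -4)
(S - 192)*(-306) = (-4 - 192)*(-306) = -196*(-306) = 59976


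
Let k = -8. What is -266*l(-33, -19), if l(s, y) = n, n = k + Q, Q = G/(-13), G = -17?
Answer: 23142/13 ≈ 1780.2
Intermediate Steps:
Q = 17/13 (Q = -17/(-13) = -17*(-1/13) = 17/13 ≈ 1.3077)
n = -87/13 (n = -8 + 17/13 = -87/13 ≈ -6.6923)
l(s, y) = -87/13
-266*l(-33, -19) = -266*(-87/13) = 23142/13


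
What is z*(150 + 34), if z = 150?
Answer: 27600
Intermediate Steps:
z*(150 + 34) = 150*(150 + 34) = 150*184 = 27600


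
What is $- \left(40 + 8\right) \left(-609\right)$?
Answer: $29232$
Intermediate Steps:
$- \left(40 + 8\right) \left(-609\right) = - 48 \left(-609\right) = \left(-1\right) \left(-29232\right) = 29232$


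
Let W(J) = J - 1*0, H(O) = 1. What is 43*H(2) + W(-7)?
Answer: 36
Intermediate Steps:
W(J) = J (W(J) = J + 0 = J)
43*H(2) + W(-7) = 43*1 - 7 = 43 - 7 = 36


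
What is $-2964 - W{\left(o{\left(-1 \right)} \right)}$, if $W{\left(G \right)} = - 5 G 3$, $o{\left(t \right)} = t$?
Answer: $-2979$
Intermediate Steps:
$W{\left(G \right)} = - 15 G$
$-2964 - W{\left(o{\left(-1 \right)} \right)} = -2964 - \left(-15\right) \left(-1\right) = -2964 - 15 = -2979$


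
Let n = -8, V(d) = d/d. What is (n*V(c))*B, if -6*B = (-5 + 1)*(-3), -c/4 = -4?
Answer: 16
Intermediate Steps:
c = 16 (c = -4*(-4) = 16)
V(d) = 1
B = -2 (B = -(-5 + 1)*(-3)/6 = -(-2)*(-3)/3 = -⅙*12 = -2)
(n*V(c))*B = -8*1*(-2) = -8*(-2) = 16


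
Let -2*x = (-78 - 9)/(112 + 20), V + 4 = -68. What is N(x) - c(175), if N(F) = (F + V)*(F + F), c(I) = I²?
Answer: -118762903/3872 ≈ -30672.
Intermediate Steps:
V = -72 (V = -4 - 68 = -72)
x = 29/88 (x = -(-78 - 9)/(2*(112 + 20)) = -(-87)/(2*132) = -½*(-29/44) = 29/88 ≈ 0.32955)
N(F) = 2*F*(-72 + F) (N(F) = (F - 72)*(F + F) = (-72 + F)*(2*F) = 2*F*(-72 + F))
N(x) - c(175) = 2*(29/88)*(-72 + 29/88) - 1*175² = 2*(29/88)*(-6307/88) - 1*30625 = -182903/3872 - 30625 = -118762903/3872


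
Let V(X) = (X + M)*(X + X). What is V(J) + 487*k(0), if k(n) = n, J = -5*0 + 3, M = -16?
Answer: -78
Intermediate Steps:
J = 3 (J = 0 + 3 = 3)
V(X) = 2*X*(-16 + X) (V(X) = (X - 16)*(X + X) = (-16 + X)*(2*X) = 2*X*(-16 + X))
V(J) + 487*k(0) = 2*3*(-16 + 3) + 487*0 = 2*3*(-13) + 0 = -78 + 0 = -78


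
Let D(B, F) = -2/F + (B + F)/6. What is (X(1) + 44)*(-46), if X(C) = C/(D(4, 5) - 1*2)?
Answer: -17756/9 ≈ -1972.9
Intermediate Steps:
D(B, F) = -2/F + B/6 + F/6 (D(B, F) = -2/F + (B + F)*(⅙) = -2/F + (B/6 + F/6) = -2/F + B/6 + F/6)
X(C) = -10*C/9 (X(C) = C/((⅙)*(-12 + 5*(4 + 5))/5 - 1*2) = C/((⅙)*(⅕)*(-12 + 5*9) - 2) = C/((⅙)*(⅕)*(-12 + 45) - 2) = C/((⅙)*(⅕)*33 - 2) = C/(11/10 - 2) = C/(-9/10) = C*(-10/9) = -10*C/9)
(X(1) + 44)*(-46) = (-10/9*1 + 44)*(-46) = (-10/9 + 44)*(-46) = (386/9)*(-46) = -17756/9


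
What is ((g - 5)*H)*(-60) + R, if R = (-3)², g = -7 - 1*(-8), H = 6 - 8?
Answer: -471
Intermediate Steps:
H = -2
g = 1 (g = -7 + 8 = 1)
R = 9
((g - 5)*H)*(-60) + R = ((1 - 5)*(-2))*(-60) + 9 = -4*(-2)*(-60) + 9 = 8*(-60) + 9 = -480 + 9 = -471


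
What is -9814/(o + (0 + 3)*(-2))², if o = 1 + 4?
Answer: -9814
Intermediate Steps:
o = 5
-9814/(o + (0 + 3)*(-2))² = -9814/(5 + (0 + 3)*(-2))² = -9814/(5 + 3*(-2))² = -9814/(5 - 6)² = -9814/((-1)²) = -9814/1 = -9814*1 = -9814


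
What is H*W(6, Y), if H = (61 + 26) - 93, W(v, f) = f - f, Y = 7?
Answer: 0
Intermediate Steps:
W(v, f) = 0
H = -6 (H = 87 - 93 = -6)
H*W(6, Y) = -6*0 = 0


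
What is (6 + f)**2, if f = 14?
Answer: 400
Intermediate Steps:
(6 + f)**2 = (6 + 14)**2 = 20**2 = 400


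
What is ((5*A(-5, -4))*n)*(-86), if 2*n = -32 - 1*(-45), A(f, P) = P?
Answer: 11180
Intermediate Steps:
n = 13/2 (n = (-32 - 1*(-45))/2 = (-32 + 45)/2 = (½)*13 = 13/2 ≈ 6.5000)
((5*A(-5, -4))*n)*(-86) = ((5*(-4))*(13/2))*(-86) = -20*13/2*(-86) = -130*(-86) = 11180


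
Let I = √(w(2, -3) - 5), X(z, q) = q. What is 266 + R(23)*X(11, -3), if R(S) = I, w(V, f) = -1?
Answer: 266 - 3*I*√6 ≈ 266.0 - 7.3485*I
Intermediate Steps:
I = I*√6 (I = √(-1 - 5) = √(-6) = I*√6 ≈ 2.4495*I)
R(S) = I*√6
266 + R(23)*X(11, -3) = 266 + (I*√6)*(-3) = 266 - 3*I*√6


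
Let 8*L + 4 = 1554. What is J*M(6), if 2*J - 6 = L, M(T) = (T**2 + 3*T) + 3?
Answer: 45543/8 ≈ 5692.9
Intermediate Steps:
L = 775/4 (L = -1/2 + (1/8)*1554 = -1/2 + 777/4 = 775/4 ≈ 193.75)
M(T) = 3 + T**2 + 3*T
J = 799/8 (J = 3 + (1/2)*(775/4) = 3 + 775/8 = 799/8 ≈ 99.875)
J*M(6) = 799*(3 + 6**2 + 3*6)/8 = 799*(3 + 36 + 18)/8 = (799/8)*57 = 45543/8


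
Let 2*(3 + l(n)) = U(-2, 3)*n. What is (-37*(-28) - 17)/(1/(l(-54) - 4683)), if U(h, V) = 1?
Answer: -4802547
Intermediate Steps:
l(n) = -3 + n/2 (l(n) = -3 + (1*n)/2 = -3 + n/2)
(-37*(-28) - 17)/(1/(l(-54) - 4683)) = (-37*(-28) - 17)/(1/((-3 + (1/2)*(-54)) - 4683)) = (1036 - 17)/(1/((-3 - 27) - 4683)) = 1019/(1/(-30 - 4683)) = 1019/(1/(-4713)) = 1019/(-1/4713) = 1019*(-4713) = -4802547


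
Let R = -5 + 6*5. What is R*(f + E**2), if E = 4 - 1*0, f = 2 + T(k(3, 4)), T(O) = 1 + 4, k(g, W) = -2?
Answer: 575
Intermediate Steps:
T(O) = 5
f = 7 (f = 2 + 5 = 7)
R = 25 (R = -5 + 30 = 25)
E = 4 (E = 4 + 0 = 4)
R*(f + E**2) = 25*(7 + 4**2) = 25*(7 + 16) = 25*23 = 575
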